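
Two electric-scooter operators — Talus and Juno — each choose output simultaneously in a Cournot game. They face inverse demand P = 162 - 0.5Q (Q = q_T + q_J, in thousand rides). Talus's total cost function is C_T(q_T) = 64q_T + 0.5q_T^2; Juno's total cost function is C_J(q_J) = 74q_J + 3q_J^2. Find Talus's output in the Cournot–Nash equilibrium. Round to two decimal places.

46.69

Talus's profit: π_T = (162 - 0.5Q)q_T - (64q_T + (1/2)q_T²). Setting ∂π_T/∂q_T = 0: 98 - 2q_T - (1/2)(q_J) = 0.
Juno's first-order condition: 88 - 7q_J - (1/2)(q_T) = 0.
Rearranging gives the reaction functions q_T = (98 - (1/2)q_J)/2 and q_J = (88 - (1/2)q_T)/7.
Solving the pair: q_T = 46.6909, q_J = 508/55.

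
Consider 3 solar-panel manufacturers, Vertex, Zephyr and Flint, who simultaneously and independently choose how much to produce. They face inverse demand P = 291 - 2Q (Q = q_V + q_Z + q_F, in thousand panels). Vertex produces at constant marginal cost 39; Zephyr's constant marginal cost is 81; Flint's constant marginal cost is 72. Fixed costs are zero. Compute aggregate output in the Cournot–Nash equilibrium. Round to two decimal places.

Vertex's profit: π_V = (291 - 2Q)q_V - (39q_V). Setting ∂π_V/∂q_V = 0: 252 - 4q_V - 2(q_Z + q_F) = 0.
Zephyr's first-order condition: 210 - 4q_Z - 2(q_V + q_F) = 0.
Flint's profit: π_F = (291 - 2Q)q_F - (72q_F). Setting ∂π_F/∂q_F = 0: 219 - 4q_F - 2(q_V + q_Z) = 0.
Summing all 3 equations gives 681 − 8Q = 0, hence Q = 681/8.
Back-substituting: q_V = (252 − 681/4)/2 = 327/8, q_Z = (210 − 681/4)/2 = 159/8, q_F = (219 − 681/4)/2 = 195/8.
Total output Q = 327/8 + 159/8 + 195/8 = 681/8.

85.13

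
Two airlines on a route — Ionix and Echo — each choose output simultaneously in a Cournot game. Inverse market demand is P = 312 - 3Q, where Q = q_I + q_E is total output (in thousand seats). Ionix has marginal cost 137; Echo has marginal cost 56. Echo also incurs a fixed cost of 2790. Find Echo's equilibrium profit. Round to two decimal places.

Ionix's profit: π_I = (312 - 3Q)q_I - (137q_I). Setting ∂π_I/∂q_I = 0: 175 - 6q_I - 3(q_E) = 0.
Echo's first-order condition: 256 - 6q_E - 3(q_I) = 0.
Rearranging gives the reaction functions q_I = (175 - 3q_E)/6 and q_E = (256 - 3q_I)/6.
Solving the pair: q_I = 94/9, q_E = 337/9.
Price P = 312 - 3·(431/9) = 505/3.
Echo's profit: (505/3 - 56)·(337/9) - 2790 = 1416.2593.

1416.26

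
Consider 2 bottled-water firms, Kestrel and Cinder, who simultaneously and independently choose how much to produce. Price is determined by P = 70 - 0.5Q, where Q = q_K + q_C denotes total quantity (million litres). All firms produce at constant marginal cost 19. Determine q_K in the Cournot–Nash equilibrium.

Each firm earns π_i = (70 - 0.5Q)q_i - 19q_i.
First-order condition (treating rivals' output as given): 51 - q_i - (1/2)q_j = 0.
With identical firms every q_j equals q_i, so q_j = q_i and 51 = (3/2)q_i, giving q_i = 34.

34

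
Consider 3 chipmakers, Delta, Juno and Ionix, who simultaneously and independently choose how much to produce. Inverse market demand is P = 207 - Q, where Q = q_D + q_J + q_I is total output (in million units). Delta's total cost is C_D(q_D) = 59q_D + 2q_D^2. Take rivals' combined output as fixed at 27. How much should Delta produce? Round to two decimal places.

With rivals' combined output fixed at 27, Delta's profit is π_D = (207 - 27 - q_D)q_D - (59q_D + 2q_D²) = (180 - q_D)q_D - (59q_D + 2q_D²).
∂π_D/∂q_D = 121 - 6q_D = 0, so q_D = 121/6.

20.17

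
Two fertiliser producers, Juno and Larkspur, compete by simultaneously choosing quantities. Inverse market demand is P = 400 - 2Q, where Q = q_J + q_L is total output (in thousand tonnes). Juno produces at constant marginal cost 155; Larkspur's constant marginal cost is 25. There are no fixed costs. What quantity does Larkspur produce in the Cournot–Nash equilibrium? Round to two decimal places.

Juno's profit: π_J = (400 - 2Q)q_J - (155q_J). Setting ∂π_J/∂q_J = 0: 245 - 4q_J - 2(q_L) = 0.
Larkspur's profit: π_L = (400 - 2Q)q_L - (25q_L). Setting ∂π_L/∂q_L = 0: 375 - 4q_L - 2(q_J) = 0.
Rearranging gives the reaction functions q_J = (245 - 2q_L)/4 and q_L = (375 - 2q_J)/4.
Solving the pair: q_J = 115/6, q_L = 505/6.

84.17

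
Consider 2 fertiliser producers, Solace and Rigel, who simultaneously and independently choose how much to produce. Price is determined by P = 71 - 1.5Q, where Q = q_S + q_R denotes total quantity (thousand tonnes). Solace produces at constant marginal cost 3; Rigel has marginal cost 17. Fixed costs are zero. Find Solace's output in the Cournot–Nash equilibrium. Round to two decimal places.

18.22

Solace's profit: π_S = (71 - 1.5Q)q_S - (3q_S). Setting ∂π_S/∂q_S = 0: 68 - 3q_S - (3/2)(q_R) = 0.
Rigel's profit: π_R = (71 - 1.5Q)q_R - (17q_R). Setting ∂π_R/∂q_R = 0: 54 - 3q_R - (3/2)(q_S) = 0.
Best responses: q_S = (68 - (3/2)q_R)/3, q_R = (54 - (3/2)q_S)/3.
Substituting one into the other gives q_S = 164/9 and q_R = 80/9.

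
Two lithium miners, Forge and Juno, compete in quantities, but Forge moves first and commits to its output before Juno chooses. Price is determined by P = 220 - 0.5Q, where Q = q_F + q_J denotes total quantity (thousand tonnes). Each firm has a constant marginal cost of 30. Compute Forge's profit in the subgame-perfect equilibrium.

9025

Solve by backward induction. Given q_F, the follower Juno maximises π_J = (220 - (1/2)q_F - (1/2)q_J)q_J - 30q_J.
∂π_J/∂q_J = 190 - (1/2)q_F - q_J = 0 gives the reaction function q_J = (190 - (1/2)q_F).
Forge substitutes q_J(q_F) into its own profit: π_F = q_F(220 - (1/2)q_F - (190 - (1/2)q_F)/2) - 30q_F = (125 - (1/4)q_F)q_F - 30q_F.
Leader FOC: 95 - (1/2)q_F = 0, so q_F = 190.
Then q_J = (190 - (1/2)·190) = 95.
Price P = 220 - (1/2)·285 = 155/2.
Forge's profit: (155/2 - 30)·190 = 9025.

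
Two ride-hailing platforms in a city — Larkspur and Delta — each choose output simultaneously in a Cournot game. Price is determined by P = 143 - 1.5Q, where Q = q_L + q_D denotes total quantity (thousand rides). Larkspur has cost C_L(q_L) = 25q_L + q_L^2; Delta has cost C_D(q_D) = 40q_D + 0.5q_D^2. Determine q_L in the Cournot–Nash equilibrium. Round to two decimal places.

Larkspur's profit: π_L = (143 - 1.5Q)q_L - (25q_L + q_L²). Setting ∂π_L/∂q_L = 0: 118 - 5q_L - (3/2)(q_D) = 0.
Delta's profit: π_D = (143 - 1.5Q)q_D - (40q_D + (1/2)q_D²). Setting ∂π_D/∂q_D = 0: 103 - 4q_D - (3/2)(q_L) = 0.
So q_L = (118 - (3/2)q_D)/5 and q_D = (103 - (3/2)q_L)/4.
Solving the pair: q_L = 1270/71, q_D = 1352/71.

17.89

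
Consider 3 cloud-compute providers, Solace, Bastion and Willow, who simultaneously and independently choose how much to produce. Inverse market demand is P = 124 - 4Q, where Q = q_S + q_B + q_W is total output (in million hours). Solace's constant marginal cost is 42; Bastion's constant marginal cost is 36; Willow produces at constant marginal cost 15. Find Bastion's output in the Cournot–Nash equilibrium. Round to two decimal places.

4.56

Solace's profit: π_S = (124 - 4Q)q_S - (42q_S). Setting ∂π_S/∂q_S = 0: 82 - 8q_S - 4(q_B + q_W) = 0.
Bastion's first-order condition: 88 - 8q_B - 4(q_S + q_W) = 0.
Willow's profit: π_W = (124 - 4Q)q_W - (15q_W). Setting ∂π_W/∂q_W = 0: 109 - 8q_W - 4(q_S + q_B) = 0.
Summing all 3 equations gives 279 − 16Q = 0, hence Q = 279/16.
Back-substituting: q_S = (82 − 279/4)/4 = 49/16, q_B = (88 − 279/4)/4 = 73/16, q_W = (109 − 279/4)/4 = 157/16.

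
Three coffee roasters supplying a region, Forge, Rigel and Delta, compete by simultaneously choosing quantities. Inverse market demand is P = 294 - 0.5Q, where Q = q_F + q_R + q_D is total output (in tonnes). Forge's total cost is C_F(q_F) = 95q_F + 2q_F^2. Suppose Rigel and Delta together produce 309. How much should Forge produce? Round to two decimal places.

8.90

With rivals' combined output fixed at 309, Forge's profit is π_F = (294 - (1/2)·309 - (1/2)q_F)q_F - (95q_F + 2q_F²) = (279/2 - (1/2)q_F)q_F - (95q_F + 2q_F²).
∂π_F/∂q_F = 89/2 - 5q_F = 0, so q_F = 89/10.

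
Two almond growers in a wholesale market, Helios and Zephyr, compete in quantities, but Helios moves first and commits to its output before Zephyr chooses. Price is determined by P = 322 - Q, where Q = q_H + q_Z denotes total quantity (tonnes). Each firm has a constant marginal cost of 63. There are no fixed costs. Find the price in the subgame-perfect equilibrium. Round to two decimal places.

The follower Zephyr best-responds to any q_H: π_Z = (322 - Q)q_Z - 63q_Z.
∂π_Z/∂q_Z = 259 - q_H - 2q_Z = 0 gives the reaction function q_Z = (259 - q_H)/2.
Helios substitutes q_Z(q_H) into its own profit: π_H = q_H(322 - q_H - (259 - q_H)/2) - 63q_H = (385/2 - (1/2)q_H)q_H - 63q_H.
The leader's first-order condition 259/2 - q_H = 0 yields q_H = 259/2.
Then q_Z = (259 - 259/2)/2 = 259/4.
Total output Q = 777/4, so price P = 322 - 777/4 = 511/4.

127.75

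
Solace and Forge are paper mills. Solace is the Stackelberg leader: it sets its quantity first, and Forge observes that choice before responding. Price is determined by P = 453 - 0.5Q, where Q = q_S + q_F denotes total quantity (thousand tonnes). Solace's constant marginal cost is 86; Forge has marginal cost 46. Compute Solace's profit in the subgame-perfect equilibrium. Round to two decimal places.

26732.25

The follower Forge best-responds to any q_S: π_F = (453 - 0.5Q)q_F - 46q_F.
Setting the follower's marginal profit to zero, 407 - (1/2)q_S - q_F = 0, i.e. q_F = (407 - (1/2)q_S).
Solace substitutes q_F(q_S) into its own profit: π_S = q_S(453 - (1/2)q_S - (407 - (1/2)q_S)/2) - 86q_S = (499/2 - (1/4)q_S)q_S - 86q_S.
Leader FOC: 327/2 - (1/2)q_S = 0, so q_S = 327.
Then q_F = (407 - (1/2)·327) = 487/2.
Price P = 453 - (1/2)·(1141/2) = 671/4.
Solace's profit: (671/4 - 86)·327 = 26732.2500.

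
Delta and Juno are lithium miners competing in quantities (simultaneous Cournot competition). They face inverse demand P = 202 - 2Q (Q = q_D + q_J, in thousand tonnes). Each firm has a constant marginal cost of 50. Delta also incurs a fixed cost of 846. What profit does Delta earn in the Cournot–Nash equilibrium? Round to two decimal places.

A representative firm's profit is π_i = q_i(202 - 2Q) - 50q_i.
Setting ∂π_i/∂q_i = 0 with rivals' quantities fixed: 152 - 4q_i - 2q_j = 0.
With identical firms every q_j equals q_i, so q_j = q_i and 152 = 6q_i, giving q_i = 76/3.
Price P = 202 - 2·(152/3) = 302/3.
Delta's profit: (302/3 - 50)·(76/3) - 846 = 437.5556.

437.56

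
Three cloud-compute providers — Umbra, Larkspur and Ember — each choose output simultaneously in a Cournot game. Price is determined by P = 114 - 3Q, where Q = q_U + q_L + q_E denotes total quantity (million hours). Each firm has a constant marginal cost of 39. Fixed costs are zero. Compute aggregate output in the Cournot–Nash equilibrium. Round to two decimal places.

18.75

A representative firm's profit is π_i = q_i(114 - 3Q) - 39q_i.
First-order condition (treating rivals' output as given): 75 - 6q_i - 3·Σ_{j≠i} q_j = 0.
By symmetry each firm produces the same amount; substituting Σ_{j≠i} q_j = 2q_i yields q_i = 75/12 = 25/4.
Total output Q = 25/4 + 25/4 + 25/4 = 75/4.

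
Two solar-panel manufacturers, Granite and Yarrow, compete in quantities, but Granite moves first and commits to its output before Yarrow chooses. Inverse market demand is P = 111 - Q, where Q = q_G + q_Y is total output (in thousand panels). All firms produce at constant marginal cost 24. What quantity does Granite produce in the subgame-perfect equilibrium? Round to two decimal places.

43.50

Solve by backward induction. Given q_G, the follower Yarrow maximises π_Y = (111 - q_G - q_Y)q_Y - 24q_Y.
Setting the follower's marginal profit to zero, 87 - q_G - 2q_Y = 0, i.e. q_Y = (87 - q_G)/2.
Granite substitutes q_Y(q_G) into its own profit: π_G = q_G(111 - q_G - (87 - q_G)/2) - 24q_G = (135/2 - (1/2)q_G)q_G - 24q_G.
The leader's first-order condition 87/2 - q_G = 0 yields q_G = 87/2.
Then q_Y = (87 - 87/2)/2 = 87/4.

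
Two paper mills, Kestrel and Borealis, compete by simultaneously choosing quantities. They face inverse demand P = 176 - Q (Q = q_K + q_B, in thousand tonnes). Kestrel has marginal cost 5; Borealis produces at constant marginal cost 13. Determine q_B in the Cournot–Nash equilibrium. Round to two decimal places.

51.67

Kestrel's profit: π_K = (176 - Q)q_K - (5q_K). Setting ∂π_K/∂q_K = 0: 171 - 2q_K - (q_B) = 0.
Borealis's profit: π_B = (176 - Q)q_B - (13q_B). Setting ∂π_B/∂q_B = 0: 163 - 2q_B - (q_K) = 0.
Best responses: q_K = (171 - q_B)/2, q_B = (163 - q_K)/2.
Solving the pair: q_K = 179/3, q_B = 155/3.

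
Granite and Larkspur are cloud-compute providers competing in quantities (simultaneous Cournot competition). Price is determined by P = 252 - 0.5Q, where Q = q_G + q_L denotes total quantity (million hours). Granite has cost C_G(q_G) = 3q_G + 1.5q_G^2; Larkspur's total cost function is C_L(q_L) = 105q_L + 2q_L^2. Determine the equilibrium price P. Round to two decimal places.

Granite's profit: π_G = (252 - 0.5Q)q_G - (3q_G + (3/2)q_G²). Setting ∂π_G/∂q_G = 0: 249 - 4q_G - (1/2)(q_L) = 0.
Larkspur's first-order condition: 147 - 5q_L - (1/2)(q_G) = 0.
Best responses: q_G = (249 - (1/2)q_L)/4, q_L = (147 - (1/2)q_G)/5.
Substituting one into the other gives q_G = 59.3165 and q_L = 1854/79.
Total output Q = 82.7848, so price P = 252 - (1/2)·82.7848 = 210.6076.

210.61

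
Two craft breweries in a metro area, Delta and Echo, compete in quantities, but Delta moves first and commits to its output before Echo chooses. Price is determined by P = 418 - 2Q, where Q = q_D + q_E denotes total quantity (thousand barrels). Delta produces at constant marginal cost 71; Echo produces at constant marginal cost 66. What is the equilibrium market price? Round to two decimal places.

Solve by backward induction. Given q_D, the follower Echo maximises π_E = (418 - 2q_D - 2q_E)q_E - 66q_E.
Setting the follower's marginal profit to zero, 352 - 2q_D - 4q_E = 0, i.e. q_E = (352 - 2q_D)/4.
The leader anticipates this reaction. Substituting into P = 418 - 2Q gives P = 242 - q_D, so π_D = (242 - q_D)q_D - 71q_D.
The leader's first-order condition 171 - 2q_D = 0 yields q_D = 171/2.
Then q_E = (352 - 2·(171/2))/4 = 181/4.
Total output Q = 523/4, so price P = 418 - 2·(523/4) = 313/2.

156.50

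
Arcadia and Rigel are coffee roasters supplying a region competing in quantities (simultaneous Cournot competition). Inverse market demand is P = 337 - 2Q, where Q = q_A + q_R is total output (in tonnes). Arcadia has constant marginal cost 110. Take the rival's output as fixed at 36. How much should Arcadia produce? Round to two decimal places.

38.75

With the rival's output fixed at 36, Arcadia's profit is π_A = (337 - 2·36 - 2q_A)q_A - (110q_A) = (265 - 2q_A)q_A - (110q_A).
∂π_A/∂q_A = 155 - 4q_A = 0, so q_A = 155/4.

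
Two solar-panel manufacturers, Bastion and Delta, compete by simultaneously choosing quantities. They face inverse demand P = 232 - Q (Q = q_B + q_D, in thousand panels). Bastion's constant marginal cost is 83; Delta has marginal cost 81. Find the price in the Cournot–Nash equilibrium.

132

Bastion's profit: π_B = (232 - Q)q_B - (83q_B). Setting ∂π_B/∂q_B = 0: 149 - 2q_B - (q_D) = 0.
Delta's first-order condition: 151 - 2q_D - (q_B) = 0.
Best responses: q_B = (149 - q_D)/2, q_D = (151 - q_B)/2.
Substituting one into the other gives q_B = 49 and q_D = 51.
Total output Q = 100, so price P = 232 - 100 = 132.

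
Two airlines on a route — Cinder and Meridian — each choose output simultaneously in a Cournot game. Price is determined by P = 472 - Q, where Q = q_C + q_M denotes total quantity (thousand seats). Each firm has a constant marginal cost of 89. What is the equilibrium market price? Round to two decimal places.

A representative firm's profit is π_i = q_i(472 - Q) - 89q_i.
First-order condition (treating rivals' output as given): 383 - 2q_i - q_j = 0.
By symmetry each firm produces the same amount; substituting q_j = q_i yields q_i = 383/3.
Total output Q = 766/3, so price P = 472 - 766/3 = 650/3.

216.67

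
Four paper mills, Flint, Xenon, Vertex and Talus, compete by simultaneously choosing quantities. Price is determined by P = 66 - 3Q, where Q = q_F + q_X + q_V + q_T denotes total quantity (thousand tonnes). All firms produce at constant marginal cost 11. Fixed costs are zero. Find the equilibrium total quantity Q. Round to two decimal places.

Each firm earns π_i = (66 - 3Q)q_i - 11q_i.
Setting ∂π_i/∂q_i = 0 with rivals' quantities fixed: 55 - 6q_i - 3·Σ_{j≠i} q_j = 0.
With identical firms every q_j equals q_i, so Σ_{j≠i} q_j = 3q_i and 55 = 15q_i, giving q_i = 11/3.
Total output Q = 11/3 + 11/3 + 11/3 + 11/3 = 44/3.

14.67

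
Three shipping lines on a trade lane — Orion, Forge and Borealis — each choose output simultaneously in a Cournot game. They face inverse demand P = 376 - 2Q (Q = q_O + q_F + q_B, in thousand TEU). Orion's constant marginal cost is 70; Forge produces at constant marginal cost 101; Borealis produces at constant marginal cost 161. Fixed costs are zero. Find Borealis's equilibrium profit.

Orion's profit: π_O = (376 - 2Q)q_O - (70q_O). Setting ∂π_O/∂q_O = 0: 306 - 4q_O - 2(q_F + q_B) = 0.
Forge's profit: π_F = (376 - 2Q)q_F - (101q_F). Setting ∂π_F/∂q_F = 0: 275 - 4q_F - 2(q_O + q_B) = 0.
Borealis's first-order condition: 215 - 4q_B - 2(q_O + q_F) = 0.
Summing all 3 equations gives 796 − 8Q = 0, hence Q = 199/2.
Back-substituting: q_O = (306 − 199)/2 = 107/2, q_F = (275 − 199)/2 = 38, q_B = (215 − 199)/2 = 8.
Price P = 376 - 2·(199/2) = 177.
Borealis's profit: (177 - 161)·8 = 128.

128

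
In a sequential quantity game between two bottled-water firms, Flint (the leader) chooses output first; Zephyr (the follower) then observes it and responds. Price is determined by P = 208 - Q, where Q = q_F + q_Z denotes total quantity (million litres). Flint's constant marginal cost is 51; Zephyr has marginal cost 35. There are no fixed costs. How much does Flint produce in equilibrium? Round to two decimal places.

70.50

The follower Zephyr best-responds to any q_F: π_Z = (208 - Q)q_Z - 35q_Z.
Follower FOC: 173 - q_F - 2q_Z = 0, so q_Z(q_F) = (173 - q_F)/2.
The leader anticipates this reaction. Substituting into P = 208 - Q gives P = 243/2 - (1/2)q_F, so π_F = (243/2 - (1/2)q_F)q_F - 51q_F.
Leader FOC: 141/2 - q_F = 0, so q_F = 141/2.
Then q_Z = (173 - 141/2)/2 = 205/4.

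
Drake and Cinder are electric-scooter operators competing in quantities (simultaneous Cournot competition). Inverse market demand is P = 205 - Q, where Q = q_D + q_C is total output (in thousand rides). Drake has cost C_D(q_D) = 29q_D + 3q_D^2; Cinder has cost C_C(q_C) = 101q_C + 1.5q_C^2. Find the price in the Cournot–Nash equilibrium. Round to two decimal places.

Drake's profit: π_D = (205 - Q)q_D - (29q_D + 3q_D²). Setting ∂π_D/∂q_D = 0: 176 - 8q_D - (q_C) = 0.
Cinder's first-order condition: 104 - 5q_C - (q_D) = 0.
Best responses: q_D = (176 - q_C)/8, q_C = (104 - q_D)/5.
Substituting one into the other gives q_D = 776/39 and q_C = 656/39.
Total output Q = 1432/39, so price P = 205 - 1432/39 = 168.2821.

168.28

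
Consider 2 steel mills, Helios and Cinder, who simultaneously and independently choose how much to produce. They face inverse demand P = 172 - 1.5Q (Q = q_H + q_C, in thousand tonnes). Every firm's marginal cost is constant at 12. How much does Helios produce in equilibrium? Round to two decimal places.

35.56

A representative firm's profit is π_i = q_i(172 - 1.5Q) - 12q_i.
Setting ∂π_i/∂q_i = 0 with rivals' quantities fixed: 160 - 3q_i - (3/2)q_j = 0.
By symmetry each firm produces the same amount; substituting q_j = q_i yields q_i = 160/(9/2) = 320/9.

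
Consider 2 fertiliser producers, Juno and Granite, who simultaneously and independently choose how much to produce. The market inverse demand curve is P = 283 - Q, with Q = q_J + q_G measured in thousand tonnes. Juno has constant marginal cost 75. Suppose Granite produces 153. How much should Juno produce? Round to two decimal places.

27.50

With the rival's output fixed at 153, Juno's profit is π_J = (283 - 153 - q_J)q_J - (75q_J) = (130 - q_J)q_J - (75q_J).
∂π_J/∂q_J = 55 - 2q_J = 0, so q_J = 55/2.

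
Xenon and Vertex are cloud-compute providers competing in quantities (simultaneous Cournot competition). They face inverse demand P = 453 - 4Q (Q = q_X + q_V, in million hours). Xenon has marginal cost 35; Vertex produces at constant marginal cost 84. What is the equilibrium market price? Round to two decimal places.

Xenon's profit: π_X = (453 - 4Q)q_X - (35q_X). Setting ∂π_X/∂q_X = 0: 418 - 8q_X - 4(q_V) = 0.
Vertex's profit: π_V = (453 - 4Q)q_V - (84q_V). Setting ∂π_V/∂q_V = 0: 369 - 8q_V - 4(q_X) = 0.
Best responses: q_X = (418 - 4q_V)/8, q_V = (369 - 4q_X)/8.
Substituting one into the other gives q_X = 467/12 and q_V = 80/3.
Total output Q = 787/12, so price P = 453 - 4·(787/12) = 572/3.

190.67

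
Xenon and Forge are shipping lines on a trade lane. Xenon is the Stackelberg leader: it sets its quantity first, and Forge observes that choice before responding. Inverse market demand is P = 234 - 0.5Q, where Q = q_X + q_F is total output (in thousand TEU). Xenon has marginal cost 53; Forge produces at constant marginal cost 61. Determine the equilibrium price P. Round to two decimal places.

100.25

The follower Forge best-responds to any q_X: π_F = (234 - 0.5Q)q_F - 61q_F.
Setting the follower's marginal profit to zero, 173 - (1/2)q_X - q_F = 0, i.e. q_F = (173 - (1/2)q_X).
The leader anticipates this reaction. Substituting into P = 234 - 0.5Q gives P = 295/2 - (1/4)q_X, so π_X = (295/2 - (1/4)q_X)q_X - 53q_X.
Maximising: ∂π_X/∂q_X = 189/2 - (1/2)q_X = 0, giving q_X = 189.
Then q_F = (173 - (1/2)·189) = 157/2.
Total output Q = 535/2, so price P = 234 - (1/2)·(535/2) = 401/4.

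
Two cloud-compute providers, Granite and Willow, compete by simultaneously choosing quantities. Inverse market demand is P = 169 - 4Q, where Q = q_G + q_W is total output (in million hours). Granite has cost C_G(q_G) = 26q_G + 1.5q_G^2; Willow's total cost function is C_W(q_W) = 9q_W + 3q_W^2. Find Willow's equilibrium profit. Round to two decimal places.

Granite's profit: π_G = (169 - 4Q)q_G - (26q_G + (3/2)q_G²). Setting ∂π_G/∂q_G = 0: 143 - 11q_G - 4(q_W) = 0.
Willow's profit: π_W = (169 - 4Q)q_W - (9q_W + 3q_W²). Setting ∂π_W/∂q_W = 0: 160 - 14q_W - 4(q_G) = 0.
So q_G = (143 - 4q_W)/11 and q_W = (160 - 4q_G)/14.
Solving the pair: q_G = 227/23, q_W = 198/23.
Price P = 169 - 4·(425/23) = 95.0870.
Willow's profit: 95.0870·(198/23) - 9·(198/23) - 3(198/23)² = 518.7675.

518.77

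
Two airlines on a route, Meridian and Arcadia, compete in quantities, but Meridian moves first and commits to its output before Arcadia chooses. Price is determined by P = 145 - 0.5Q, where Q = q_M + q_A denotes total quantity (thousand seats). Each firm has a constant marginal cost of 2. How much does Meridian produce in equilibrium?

Solve by backward induction. Given q_M, the follower Arcadia maximises π_A = (145 - (1/2)q_M - (1/2)q_A)q_A - 2q_A.
Setting the follower's marginal profit to zero, 143 - (1/2)q_M - q_A = 0, i.e. q_A = (143 - (1/2)q_M).
Meridian substitutes q_A(q_M) into its own profit: π_M = q_M(145 - (1/2)q_M - (143 - (1/2)q_M)/2) - 2q_M = (147/2 - (1/4)q_M)q_M - 2q_M.
Maximising: ∂π_M/∂q_M = 143/2 - (1/2)q_M = 0, giving q_M = 143.
Then q_A = (143 - (1/2)·143) = 143/2.

143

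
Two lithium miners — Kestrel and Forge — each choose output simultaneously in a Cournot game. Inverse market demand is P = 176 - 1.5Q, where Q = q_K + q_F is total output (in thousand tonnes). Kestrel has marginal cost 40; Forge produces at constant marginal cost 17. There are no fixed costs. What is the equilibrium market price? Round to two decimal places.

Kestrel's profit: π_K = (176 - 1.5Q)q_K - (40q_K). Setting ∂π_K/∂q_K = 0: 136 - 3q_K - (3/2)(q_F) = 0.
Forge's profit: π_F = (176 - 1.5Q)q_F - (17q_F). Setting ∂π_F/∂q_F = 0: 159 - 3q_F - (3/2)(q_K) = 0.
Rearranging gives the reaction functions q_K = (136 - (3/2)q_F)/3 and q_F = (159 - (3/2)q_K)/3.
Substituting one into the other gives q_K = 226/9 and q_F = 364/9.
Total output Q = 590/9, so price P = 176 - (3/2)·(590/9) = 233/3.

77.67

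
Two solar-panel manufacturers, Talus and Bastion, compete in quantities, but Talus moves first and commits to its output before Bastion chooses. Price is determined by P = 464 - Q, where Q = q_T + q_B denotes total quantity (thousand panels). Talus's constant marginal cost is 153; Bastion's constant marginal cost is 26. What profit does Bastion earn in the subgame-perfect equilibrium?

Solve by backward induction. Given q_T, the follower Bastion maximises π_B = (464 - q_T - q_B)q_B - 26q_B.
Follower FOC: 438 - q_T - 2q_B = 0, so q_B(q_T) = (438 - q_T)/2.
The leader anticipates this reaction. Substituting into P = 464 - Q gives P = 245 - (1/2)q_T, so π_T = (245 - (1/2)q_T)q_T - 153q_T.
The leader's first-order condition 92 - q_T = 0 yields q_T = 92.
Then q_B = (438 - 92)/2 = 173.
Price P = 464 - 265 = 199.
Bastion's profit: (199 - 26)·173 = 29929.

29929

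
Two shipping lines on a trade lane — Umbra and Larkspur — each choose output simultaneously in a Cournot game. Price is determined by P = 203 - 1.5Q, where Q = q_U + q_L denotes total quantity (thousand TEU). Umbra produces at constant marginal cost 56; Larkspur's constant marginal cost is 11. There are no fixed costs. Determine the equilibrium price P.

90

Umbra's profit: π_U = (203 - 1.5Q)q_U - (56q_U). Setting ∂π_U/∂q_U = 0: 147 - 3q_U - (3/2)(q_L) = 0.
Larkspur's first-order condition: 192 - 3q_L - (3/2)(q_U) = 0.
Best responses: q_U = (147 - (3/2)q_L)/3, q_L = (192 - (3/2)q_U)/3.
Solving the pair: q_U = 68/3, q_L = 158/3.
Total output Q = 226/3, so price P = 203 - (3/2)·(226/3) = 90.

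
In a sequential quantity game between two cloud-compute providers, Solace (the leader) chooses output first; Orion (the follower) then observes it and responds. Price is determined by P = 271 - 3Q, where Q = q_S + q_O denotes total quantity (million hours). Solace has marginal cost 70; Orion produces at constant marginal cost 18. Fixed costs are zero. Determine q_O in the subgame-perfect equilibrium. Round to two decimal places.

29.75

The follower Orion best-responds to any q_S: π_O = (271 - 3Q)q_O - 18q_O.
Follower FOC: 253 - 3q_S - 6q_O = 0, so q_O(q_S) = (253 - 3q_S)/6.
Solace substitutes q_O(q_S) into its own profit: π_S = q_S(271 - 3q_S - (253 - 3q_S)/2) - 70q_S = (289/2 - (3/2)q_S)q_S - 70q_S.
Leader FOC: 149/2 - 3q_S = 0, so q_S = 149/6.
Then q_O = (253 - 3·(149/6))/6 = 119/4.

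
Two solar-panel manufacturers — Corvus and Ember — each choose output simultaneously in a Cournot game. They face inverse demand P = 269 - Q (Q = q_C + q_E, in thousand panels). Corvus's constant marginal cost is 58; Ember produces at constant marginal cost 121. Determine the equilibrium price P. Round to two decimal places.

149.33

Corvus's profit: π_C = (269 - Q)q_C - (58q_C). Setting ∂π_C/∂q_C = 0: 211 - 2q_C - (q_E) = 0.
Ember's first-order condition: 148 - 2q_E - (q_C) = 0.
Rearranging gives the reaction functions q_C = (211 - q_E)/2 and q_E = (148 - q_C)/2.
Substituting one into the other gives q_C = 274/3 and q_E = 85/3.
Total output Q = 359/3, so price P = 269 - 359/3 = 448/3.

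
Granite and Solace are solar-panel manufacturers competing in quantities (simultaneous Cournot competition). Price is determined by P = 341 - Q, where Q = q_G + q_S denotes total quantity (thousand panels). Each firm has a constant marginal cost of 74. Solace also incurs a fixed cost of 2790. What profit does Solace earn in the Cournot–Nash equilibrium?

5131

Each firm earns π_i = (341 - Q)q_i - 74q_i.
Setting ∂π_i/∂q_i = 0 with rivals' quantities fixed: 267 - 2q_i - q_j = 0.
By symmetry each firm produces the same amount; substituting q_j = q_i yields q_i = 267/3 = 89.
Price P = 341 - 178 = 163.
Solace's profit: (163 - 74)·89 - 2790 = 5131.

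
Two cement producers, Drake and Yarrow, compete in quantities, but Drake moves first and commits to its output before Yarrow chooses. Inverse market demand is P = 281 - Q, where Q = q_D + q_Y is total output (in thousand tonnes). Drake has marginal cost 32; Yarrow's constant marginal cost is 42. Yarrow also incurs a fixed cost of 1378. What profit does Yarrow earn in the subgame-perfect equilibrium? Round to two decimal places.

1619.56

Solve by backward induction. Given q_D, the follower Yarrow maximises π_Y = (281 - q_D - q_Y)q_Y - 42q_Y.
∂π_Y/∂q_Y = 239 - q_D - 2q_Y = 0 gives the reaction function q_Y = (239 - q_D)/2.
The leader anticipates this reaction. Substituting into P = 281 - Q gives P = 323/2 - (1/2)q_D, so π_D = (323/2 - (1/2)q_D)q_D - 32q_D.
The leader's first-order condition 259/2 - q_D = 0 yields q_D = 259/2.
Then q_Y = (239 - 259/2)/2 = 219/4.
Price P = 281 - 737/4 = 387/4.
Yarrow's profit: (387/4 - 42)·(219/4) - 1378 = 1619.5625.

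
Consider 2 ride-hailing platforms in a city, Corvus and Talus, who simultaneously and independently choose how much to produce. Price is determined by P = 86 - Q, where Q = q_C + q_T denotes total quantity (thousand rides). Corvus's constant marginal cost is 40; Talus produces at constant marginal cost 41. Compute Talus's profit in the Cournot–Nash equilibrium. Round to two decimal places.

215.11

Corvus's profit: π_C = (86 - Q)q_C - (40q_C). Setting ∂π_C/∂q_C = 0: 46 - 2q_C - (q_T) = 0.
Talus's profit: π_T = (86 - Q)q_T - (41q_T). Setting ∂π_T/∂q_T = 0: 45 - 2q_T - (q_C) = 0.
Rearranging gives the reaction functions q_C = (46 - q_T)/2 and q_T = (45 - q_C)/2.
Solving the pair: q_C = 47/3, q_T = 44/3.
Price P = 86 - 91/3 = 167/3.
Talus's profit: (167/3 - 41)·(44/3) = 1936/9.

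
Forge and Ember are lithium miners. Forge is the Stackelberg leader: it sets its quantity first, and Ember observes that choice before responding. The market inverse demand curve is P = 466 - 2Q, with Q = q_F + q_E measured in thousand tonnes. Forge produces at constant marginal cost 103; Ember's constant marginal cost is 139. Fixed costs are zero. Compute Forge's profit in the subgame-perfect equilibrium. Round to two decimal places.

The follower Ember best-responds to any q_F: π_E = (466 - 2Q)q_E - 139q_E.
Follower FOC: 327 - 2q_F - 4q_E = 0, so q_E(q_F) = (327 - 2q_F)/4.
Forge substitutes q_E(q_F) into its own profit: π_F = q_F(466 - 2q_F - (327 - 2q_F)/2) - 103q_F = (605/2 - q_F)q_F - 103q_F.
The leader's first-order condition 399/2 - 2q_F = 0 yields q_F = 399/4.
Then q_E = (327 - 2·(399/4))/4 = 255/8.
Price P = 466 - 2·(1053/8) = 811/4.
Forge's profit: (811/4 - 103)·(399/4) = 9950.0625.

9950.06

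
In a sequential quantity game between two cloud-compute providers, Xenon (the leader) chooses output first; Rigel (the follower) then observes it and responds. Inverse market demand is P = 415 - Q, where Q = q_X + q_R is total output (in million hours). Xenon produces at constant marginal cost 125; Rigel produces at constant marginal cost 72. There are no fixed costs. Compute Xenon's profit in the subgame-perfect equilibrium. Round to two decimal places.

The follower Rigel best-responds to any q_X: π_R = (415 - Q)q_R - 72q_R.
Setting the follower's marginal profit to zero, 343 - q_X - 2q_R = 0, i.e. q_R = (343 - q_X)/2.
Xenon substitutes q_R(q_X) into its own profit: π_X = q_X(415 - q_X - (343 - q_X)/2) - 125q_X = (487/2 - (1/2)q_X)q_X - 125q_X.
The leader's first-order condition 237/2 - q_X = 0 yields q_X = 237/2.
Then q_R = (343 - 237/2)/2 = 449/4.
Price P = 415 - 923/4 = 737/4.
Xenon's profit: (737/4 - 125)·(237/2) = 7021.1250.

7021.13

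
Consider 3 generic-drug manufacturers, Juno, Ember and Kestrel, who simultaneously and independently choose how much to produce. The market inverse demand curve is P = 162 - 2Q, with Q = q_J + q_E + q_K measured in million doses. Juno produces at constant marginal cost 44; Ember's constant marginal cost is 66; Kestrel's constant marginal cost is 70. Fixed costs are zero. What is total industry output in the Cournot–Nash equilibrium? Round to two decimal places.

38.25

Juno's profit: π_J = (162 - 2Q)q_J - (44q_J). Setting ∂π_J/∂q_J = 0: 118 - 4q_J - 2(q_E + q_K) = 0.
Ember's first-order condition: 96 - 4q_E - 2(q_J + q_K) = 0.
Kestrel's profit: π_K = (162 - 2Q)q_K - (70q_K). Setting ∂π_K/∂q_K = 0: 92 - 4q_K - 2(q_J + q_E) = 0.
Summing all 3 equations gives 306 − 8Q = 0, hence Q = 153/4.
Back-substituting: q_J = (118 − 153/2)/2 = 83/4, q_E = (96 − 153/2)/2 = 39/4, q_K = (92 − 153/2)/2 = 31/4.
Total output Q = 83/4 + 39/4 + 31/4 = 153/4.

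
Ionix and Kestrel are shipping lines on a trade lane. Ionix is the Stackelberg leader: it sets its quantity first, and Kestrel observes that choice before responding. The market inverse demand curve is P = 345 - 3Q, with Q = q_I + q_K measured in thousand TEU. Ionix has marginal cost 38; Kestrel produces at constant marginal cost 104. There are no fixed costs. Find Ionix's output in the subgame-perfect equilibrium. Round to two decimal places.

62.17

The follower Kestrel best-responds to any q_I: π_K = (345 - 3Q)q_K - 104q_K.
Setting the follower's marginal profit to zero, 241 - 3q_I - 6q_K = 0, i.e. q_K = (241 - 3q_I)/6.
Ionix substitutes q_K(q_I) into its own profit: π_I = q_I(345 - 3q_I - (241 - 3q_I)/2) - 38q_I = (449/2 - (3/2)q_I)q_I - 38q_I.
The leader's first-order condition 373/2 - 3q_I = 0 yields q_I = 373/6.
Then q_K = (241 - 3·(373/6))/6 = 109/12.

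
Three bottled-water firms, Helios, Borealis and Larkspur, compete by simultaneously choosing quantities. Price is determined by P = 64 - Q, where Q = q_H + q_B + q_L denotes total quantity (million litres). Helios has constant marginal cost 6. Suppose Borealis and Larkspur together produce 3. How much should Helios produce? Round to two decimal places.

With rivals' combined output fixed at 3, Helios's profit is π_H = (64 - 3 - q_H)q_H - (6q_H) = (61 - q_H)q_H - (6q_H).
∂π_H/∂q_H = 55 - 2q_H = 0, so q_H = 55/2.

27.50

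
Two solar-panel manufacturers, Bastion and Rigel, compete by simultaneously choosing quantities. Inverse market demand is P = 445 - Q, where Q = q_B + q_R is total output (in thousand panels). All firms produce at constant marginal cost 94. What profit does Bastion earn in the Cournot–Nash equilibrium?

13689

Each firm earns π_i = (445 - Q)q_i - 94q_i.
Setting ∂π_i/∂q_i = 0 with rivals' quantities fixed: 351 - 2q_i - q_j = 0.
By symmetry each firm produces the same amount; substituting q_j = q_i yields q_i = 351/3 = 117.
Price P = 445 - 234 = 211.
Bastion's profit: (211 - 94)·117 = 13689.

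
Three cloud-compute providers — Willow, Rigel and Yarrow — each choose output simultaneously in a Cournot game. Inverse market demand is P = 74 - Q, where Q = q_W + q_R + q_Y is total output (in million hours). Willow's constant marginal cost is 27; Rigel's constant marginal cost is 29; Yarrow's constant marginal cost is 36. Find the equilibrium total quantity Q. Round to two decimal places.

Willow's profit: π_W = (74 - Q)q_W - (27q_W). Setting ∂π_W/∂q_W = 0: 47 - 2q_W - (q_R + q_Y) = 0.
Rigel's profit: π_R = (74 - Q)q_R - (29q_R). Setting ∂π_R/∂q_R = 0: 45 - 2q_R - (q_W + q_Y) = 0.
Yarrow's first-order condition: 38 - 2q_Y - (q_W + q_R) = 0.
Adding the 3 conditions: 130 − 2Q − 2Q = 0, i.e. Q = 65/2.
Back-substituting: q_W = (47 − 65/2) = 29/2, q_R = (45 − 65/2) = 25/2, q_Y = (38 − 65/2) = 11/2.
Total output Q = 29/2 + 25/2 + 11/2 = 65/2.

32.50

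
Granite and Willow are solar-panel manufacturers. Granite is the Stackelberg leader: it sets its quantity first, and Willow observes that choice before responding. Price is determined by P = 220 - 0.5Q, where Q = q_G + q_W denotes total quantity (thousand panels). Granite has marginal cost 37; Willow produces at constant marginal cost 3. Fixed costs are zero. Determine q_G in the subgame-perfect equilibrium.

149

Solve by backward induction. Given q_G, the follower Willow maximises π_W = (220 - (1/2)q_G - (1/2)q_W)q_W - 3q_W.
∂π_W/∂q_W = 217 - (1/2)q_G - q_W = 0 gives the reaction function q_W = (217 - (1/2)q_G).
The leader anticipates this reaction. Substituting into P = 220 - 0.5Q gives P = 223/2 - (1/4)q_G, so π_G = (223/2 - (1/4)q_G)q_G - 37q_G.
Maximising: ∂π_G/∂q_G = 149/2 - (1/2)q_G = 0, giving q_G = 149.
Then q_W = (217 - (1/2)·149) = 285/2.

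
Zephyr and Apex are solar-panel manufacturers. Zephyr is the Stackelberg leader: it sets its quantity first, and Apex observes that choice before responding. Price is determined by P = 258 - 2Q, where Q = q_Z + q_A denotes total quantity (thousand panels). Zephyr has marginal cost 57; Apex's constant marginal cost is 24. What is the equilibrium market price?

99

The follower Apex best-responds to any q_Z: π_A = (258 - 2Q)q_A - 24q_A.
Follower FOC: 234 - 2q_Z - 4q_A = 0, so q_A(q_Z) = (234 - 2q_Z)/4.
The leader anticipates this reaction. Substituting into P = 258 - 2Q gives P = 141 - q_Z, so π_Z = (141 - q_Z)q_Z - 57q_Z.
Maximising: ∂π_Z/∂q_Z = 84 - 2q_Z = 0, giving q_Z = 42.
Then q_A = (234 - 2·42)/4 = 75/2.
Total output Q = 159/2, so price P = 258 - 2·(159/2) = 99.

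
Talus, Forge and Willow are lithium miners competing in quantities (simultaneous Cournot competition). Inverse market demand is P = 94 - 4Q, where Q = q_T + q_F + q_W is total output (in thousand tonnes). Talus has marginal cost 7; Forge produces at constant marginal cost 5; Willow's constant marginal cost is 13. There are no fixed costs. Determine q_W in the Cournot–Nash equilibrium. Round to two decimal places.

4.19

Talus's profit: π_T = (94 - 4Q)q_T - (7q_T). Setting ∂π_T/∂q_T = 0: 87 - 8q_T - 4(q_F + q_W) = 0.
Forge's profit: π_F = (94 - 4Q)q_F - (5q_F). Setting ∂π_F/∂q_F = 0: 89 - 8q_F - 4(q_T + q_W) = 0.
Willow's profit: π_W = (94 - 4Q)q_W - (13q_W). Setting ∂π_W/∂q_W = 0: 81 - 8q_W - 4(q_T + q_F) = 0.
Summing all 3 equations gives 257 − 16Q = 0, hence Q = 257/16.
Back-substituting: q_T = (87 − 257/4)/4 = 91/16, q_F = (89 − 257/4)/4 = 99/16, q_W = (81 − 257/4)/4 = 67/16.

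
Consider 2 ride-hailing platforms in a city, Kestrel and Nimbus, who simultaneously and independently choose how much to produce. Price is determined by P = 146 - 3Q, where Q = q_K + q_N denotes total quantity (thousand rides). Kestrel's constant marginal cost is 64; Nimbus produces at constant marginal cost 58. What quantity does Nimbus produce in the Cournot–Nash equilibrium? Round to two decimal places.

Kestrel's profit: π_K = (146 - 3Q)q_K - (64q_K). Setting ∂π_K/∂q_K = 0: 82 - 6q_K - 3(q_N) = 0.
Nimbus's first-order condition: 88 - 6q_N - 3(q_K) = 0.
So q_K = (82 - 3q_N)/6 and q_N = (88 - 3q_K)/6.
Substituting one into the other gives q_K = 76/9 and q_N = 94/9.

10.44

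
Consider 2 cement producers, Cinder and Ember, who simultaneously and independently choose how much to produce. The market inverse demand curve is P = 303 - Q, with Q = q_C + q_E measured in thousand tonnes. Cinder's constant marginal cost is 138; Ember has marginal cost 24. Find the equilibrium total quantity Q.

148

Cinder's profit: π_C = (303 - Q)q_C - (138q_C). Setting ∂π_C/∂q_C = 0: 165 - 2q_C - (q_E) = 0.
Ember's profit: π_E = (303 - Q)q_E - (24q_E). Setting ∂π_E/∂q_E = 0: 279 - 2q_E - (q_C) = 0.
Rearranging gives the reaction functions q_C = (165 - q_E)/2 and q_E = (279 - q_C)/2.
Substituting one into the other gives q_C = 17 and q_E = 131.
Total output Q = 17 + 131 = 148.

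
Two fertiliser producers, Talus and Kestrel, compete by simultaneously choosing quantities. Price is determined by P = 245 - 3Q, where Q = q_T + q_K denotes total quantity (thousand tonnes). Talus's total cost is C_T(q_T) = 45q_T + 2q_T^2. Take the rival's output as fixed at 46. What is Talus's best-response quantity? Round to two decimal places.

6.20

With the rival's output fixed at 46, Talus's profit is π_T = (245 - 3·46 - 3q_T)q_T - (45q_T + 2q_T²) = (107 - 3q_T)q_T - (45q_T + 2q_T²).
∂π_T/∂q_T = 62 - 10q_T = 0, so q_T = 31/5.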